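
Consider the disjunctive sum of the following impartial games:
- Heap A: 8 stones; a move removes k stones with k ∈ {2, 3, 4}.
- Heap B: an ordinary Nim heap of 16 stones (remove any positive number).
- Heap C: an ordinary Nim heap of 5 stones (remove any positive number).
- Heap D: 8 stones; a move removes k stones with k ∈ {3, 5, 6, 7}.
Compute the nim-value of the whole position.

Build the Grundy sequence for heap A with g(k) = mex{g(k−s) : s ∈ {2, 3, 4}, s ≤ k}:
g(0) = mex{} = 0
g(1) = mex{} = 0
g(2) = mex{0} = 1
g(3) = mex{0} = 1
g(4) = mex{0,1} = 2
g(5) = mex{0,1} = 2
g(6) = mex{1,2} = 0
g(7) = mex{1,2} = 0
g(8) = mex{0,2} = 1
So g(8) = 1.
Heap B is a plain Nim heap of size 16, so its Grundy value is 16.
Heap C is a plain Nim heap of size 5, so its Grundy value is 5.
Grundy values for heap D (subtraction set {3, 5, 6, 7}):
g(0) = mex{} = 0
g(1) = mex{} = 0
g(2) = mex{} = 0
g(3) = mex{0} = 1
g(4) = mex{0} = 1
g(5) = mex{0} = 1
g(6) = mex{0,1} = 2
g(7) = mex{0,1} = 2
g(8) = mex{0,1} = 2
So g(8) = 2.
By the Sprague-Grundy theorem, the Grundy value of a sum of independent games is the XOR of the component values.
Combined value = 1 XOR 16 XOR 5 XOR 2 = 22.

22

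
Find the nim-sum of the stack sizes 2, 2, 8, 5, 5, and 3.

11

Compute the nim-sum pairwise:
2 XOR 2 = 0
0 XOR 8 = 8
8 XOR 5 = 13
13 XOR 5 = 8
8 XOR 3 = 11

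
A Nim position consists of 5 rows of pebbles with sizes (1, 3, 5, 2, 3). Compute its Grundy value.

6

Compute the nim-sum pairwise:
1 XOR 3 = 2
2 XOR 5 = 7
7 XOR 2 = 5
5 XOR 3 = 6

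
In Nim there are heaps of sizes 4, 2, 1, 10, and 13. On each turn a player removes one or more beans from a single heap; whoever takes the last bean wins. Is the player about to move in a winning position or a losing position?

Losing position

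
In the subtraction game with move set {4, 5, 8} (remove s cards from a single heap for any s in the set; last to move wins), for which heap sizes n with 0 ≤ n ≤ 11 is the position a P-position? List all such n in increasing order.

Build the Grundy sequence with g(k) = mex{g(k−s) : s ∈ {4, 5, 8}, s ≤ k}:
k:     0  1  2  3  4  5  6  7  8  9 10 11
g(k):  0  0  0  0  1  1  1  1  2  2  2  2
The P-positions (g = 0) in 0..11 are 0, 1, 2, 3.

0, 1, 2, 3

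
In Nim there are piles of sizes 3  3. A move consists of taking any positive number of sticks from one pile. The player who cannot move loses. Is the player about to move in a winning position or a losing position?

Losing position

In binary:
  11  (3)
  11  (3)
  --
  00  (0)
The nim-sum is 0, so this is a P-position: the player to move is in a losing position under optimal play.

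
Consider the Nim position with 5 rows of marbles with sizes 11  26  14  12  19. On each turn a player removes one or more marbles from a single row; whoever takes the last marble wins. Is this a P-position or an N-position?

Write each in binary and XOR column by column:
  01011  (11)
  11010  (26)
  01110  (14)
  01100  (12)
  10011  (19)
  -----
  00000  (0)
The nim-sum is 0, so this is a P-position: the player to move is in a losing position under optimal play.

P-position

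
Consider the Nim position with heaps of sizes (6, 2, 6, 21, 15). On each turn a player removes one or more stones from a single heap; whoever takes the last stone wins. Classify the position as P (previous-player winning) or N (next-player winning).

N-position

Compute the nim-sum pairwise:
6 XOR 2 = 4
4 XOR 6 = 2
2 XOR 21 = 23
23 XOR 15 = 24
The nim-sum is 24 ≠ 0, so this is an N-position: the player to move can win.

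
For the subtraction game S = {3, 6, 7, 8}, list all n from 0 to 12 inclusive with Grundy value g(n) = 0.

0, 1, 2, 11, 12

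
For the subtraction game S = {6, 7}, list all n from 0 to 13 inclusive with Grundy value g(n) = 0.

0, 1, 2, 3, 4, 5, 13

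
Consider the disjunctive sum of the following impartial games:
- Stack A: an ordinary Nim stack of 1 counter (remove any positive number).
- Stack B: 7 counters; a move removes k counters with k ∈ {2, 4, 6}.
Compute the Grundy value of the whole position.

Stack A is a plain Nim stack of size 1, so its Grundy value is 1.
Grundy values for stack B (subtraction set {2, 4, 6}):
g(0) = mex{} = 0
g(1) = mex{} = 0
g(2) = mex{0} = 1
g(3) = mex{0} = 1
g(4) = mex{0,1} = 2
g(5) = mex{0,1} = 2
g(6) = mex{0,1,2} = 3
g(7) = mex{0,1,2} = 3
So g(7) = 3.
By the Sprague-Grundy theorem, the Grundy value of a sum of independent games is the XOR of the component values.
Combined value = 1 ⊕ 3 = 2.

2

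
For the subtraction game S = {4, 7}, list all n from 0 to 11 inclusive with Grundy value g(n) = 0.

0, 1, 2, 3, 11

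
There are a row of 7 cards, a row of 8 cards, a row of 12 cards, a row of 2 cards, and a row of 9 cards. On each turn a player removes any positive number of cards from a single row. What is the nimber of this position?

Nim-sum: 7 XOR 8 XOR 12 XOR 2 XOR 9 = 8.

8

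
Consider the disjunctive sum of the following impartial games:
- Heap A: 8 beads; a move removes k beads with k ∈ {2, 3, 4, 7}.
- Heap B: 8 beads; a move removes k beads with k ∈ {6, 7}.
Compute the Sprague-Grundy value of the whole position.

0

Build the Grundy sequence for heap A with g(k) = mex{g(k−s) : s ∈ {2, 3, 4, 7}, s ≤ k}:
k:     0  1  2  3  4  5  6  7  8
g(k):  0  0  1  1  2  2  0  3  1
So g(8) = 1.
Grundy values for heap B (subtraction set {6, 7}):
g(0) = mex{} = 0
g(1) = mex{} = 0
g(2) = mex{} = 0
g(3) = mex{} = 0
g(4) = mex{} = 0
g(5) = mex{} = 0
g(6) = mex{0} = 1
g(7) = mex{0} = 1
g(8) = mex{0} = 1
So g(8) = 1.
The value of a disjunctive sum is the nim-sum of the parts.
Combined value = 1 ⊕ 1 = 0.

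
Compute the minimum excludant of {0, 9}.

0 is in the set but 1 is not, so the mex is 1.

1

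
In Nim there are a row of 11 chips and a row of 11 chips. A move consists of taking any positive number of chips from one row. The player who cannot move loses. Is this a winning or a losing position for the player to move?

Nim-sum: 11 ^ 11 = 0.
The nim-sum is 0, so this is a P-position: the player to move is in a losing position under optimal play.

Losing position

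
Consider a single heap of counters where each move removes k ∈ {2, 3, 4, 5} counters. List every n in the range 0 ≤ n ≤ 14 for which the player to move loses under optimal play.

Compute g(0), g(1), … for moves {2, 3, 4, 5}:
k:     0  1  2  3  4  5  6  7  8  9 10 11 12 13 14
g(k):  0  0  1  1  2  2  3  0  0  1  1  2  2  3  0
The P-positions (g = 0) in 0..14 are 0, 1, 7, 8, 14.

0, 1, 7, 8, 14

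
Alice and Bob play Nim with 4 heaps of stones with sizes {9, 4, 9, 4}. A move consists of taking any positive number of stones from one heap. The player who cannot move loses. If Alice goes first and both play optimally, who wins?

Compute the nim-sum pairwise:
9 ⊕ 4 = 13
13 ⊕ 9 = 4
4 ⊕ 4 = 0
The nim-sum is 0, so this is a P-position: the player to move is in a losing position under optimal play; Alice is about to move from it and so loses — Bob wins.

Bob wins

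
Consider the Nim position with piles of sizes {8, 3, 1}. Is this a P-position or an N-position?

Nim-sum: 8 XOR 3 XOR 1 = 10.
The nim-sum is 10 ≠ 0, so this is an N-position: the player to move can win.

N-position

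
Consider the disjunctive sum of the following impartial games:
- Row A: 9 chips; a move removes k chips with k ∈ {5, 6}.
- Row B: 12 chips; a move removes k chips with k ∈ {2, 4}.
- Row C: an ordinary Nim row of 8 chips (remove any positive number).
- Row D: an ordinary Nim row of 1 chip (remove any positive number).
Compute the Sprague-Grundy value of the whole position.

Build the Grundy sequence for row A with g(k) = mex{g(k−s) : s ∈ {5, 6}, s ≤ k}:
g(0) = mex{} = 0
g(1) = mex{} = 0
g(2) = mex{} = 0
g(3) = mex{} = 0
g(4) = mex{} = 0
g(5) = mex{0} = 1
g(6) = mex{0} = 1
g(7) = mex{0} = 1
g(8) = mex{0} = 1
g(9) = mex{0} = 1
So g(9) = 1.
Grundy values for row B (subtraction set {2, 4}):
k:     0  1  2  3  4  5  6  7  8  9 10 11 12
g(k):  0  0  1  1  2  2  0  0  1  1  2  2  0
So g(12) = 0.
Row C is a plain Nim row of size 8, so its Grundy value is 8.
Row D is a plain Nim row of size 1, so its Grundy value is 1.
By the Sprague-Grundy theorem, the Grundy value of a sum of independent games is the XOR of the component values.
Combined value = 1 ⊕ 0 ⊕ 8 ⊕ 1 = 8.

8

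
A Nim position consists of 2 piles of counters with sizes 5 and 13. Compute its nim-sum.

8

Nim-sum: 5 ^ 13 = 8.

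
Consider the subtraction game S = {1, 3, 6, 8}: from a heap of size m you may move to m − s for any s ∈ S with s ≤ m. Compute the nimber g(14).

1

Compute g(0), g(1), … for moves {1, 3, 6, 8}:
k:     0  1  2  3  4  5  6  7  8  9 10 11 12 13 14
g(k):  0  1  0  1  0  1  2  3  2  0  1  0  1  0  1
So g(14) = 1.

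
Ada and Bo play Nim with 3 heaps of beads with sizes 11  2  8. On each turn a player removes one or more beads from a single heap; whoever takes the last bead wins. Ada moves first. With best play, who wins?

Nim-sum: 11 XOR 2 XOR 8 = 1.
The nim-sum is 1 ≠ 0, so this is an N-position: the player to move can win; Ada has a winning move.

Ada wins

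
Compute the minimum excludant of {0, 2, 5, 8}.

0 is in the set but 1 is not, so the mex is 1.

1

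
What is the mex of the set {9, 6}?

0 is not in the set, so the mex is 0.

0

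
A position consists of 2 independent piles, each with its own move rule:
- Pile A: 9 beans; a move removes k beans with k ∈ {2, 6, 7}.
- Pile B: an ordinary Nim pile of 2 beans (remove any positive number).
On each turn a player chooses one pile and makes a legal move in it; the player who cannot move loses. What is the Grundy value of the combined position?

2

For pile A, compute g(0), g(1), … with moves {2, 6, 7}:
k:     0  1  2  3  4  5  6  7  8  9
g(k):  0  0  1  1  0  0  1  1  2  0
So g(9) = 0.
Pile B is a plain Nim pile of size 2, so its Grundy value is 2.
The value of a disjunctive sum is the nim-sum of the parts.
Combined value = 0 XOR 2 = 2.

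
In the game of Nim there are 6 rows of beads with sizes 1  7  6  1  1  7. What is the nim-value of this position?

7

Compute the nim-sum pairwise:
1 XOR 7 = 6
6 XOR 6 = 0
0 XOR 1 = 1
1 XOR 1 = 0
0 XOR 7 = 7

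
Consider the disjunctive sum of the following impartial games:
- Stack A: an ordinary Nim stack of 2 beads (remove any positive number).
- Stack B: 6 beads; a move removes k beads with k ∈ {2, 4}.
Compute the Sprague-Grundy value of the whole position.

2

Stack A is a plain Nim stack of size 2, so its Grundy value is 2.
Build the Grundy sequence for stack B with g(k) = mex{g(k−s) : s ∈ {2, 4}, s ≤ k}:
k:     0  1  2  3  4  5  6
g(k):  0  0  1  1  2  2  0
So g(6) = 0.
The value of a disjunctive sum is the nim-sum of the parts.
Combined value = 2 ⊕ 0 = 2.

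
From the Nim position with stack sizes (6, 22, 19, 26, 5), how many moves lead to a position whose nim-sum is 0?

3

In binary:
  00110  (6)
  10110  (22)
  10011  (19)
  11010  (26)
  00101  (5)
  -----
  11100  (28)
The overall nim-sum is X = 28. A stack of size p has a winning move iff p XOR X < p (reduce it to p XOR X).
  6: 6 XOR 28 = 26 ≥ 6 — no move.
  22: 22 XOR 28 = 10 < 22 — winning move (to 10).
  19: 19 XOR 28 = 15 < 19 — winning move (to 15).
  26: 26 XOR 28 = 6 < 26 — winning move (to 6).
  5: 5 XOR 28 = 25 ≥ 5 — no move.
That gives 3 winning moves.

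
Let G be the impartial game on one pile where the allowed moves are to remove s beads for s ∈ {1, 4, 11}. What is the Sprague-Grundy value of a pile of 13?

Grundy values for subtraction set {1, 4, 11}:
k:     0  1  2  3  4  5  6  7  8  9 10 11 12 13
g(k):  0  1  0  1  2  0  1  0  1  2  0  1  0  1
So g(13) = 1.

1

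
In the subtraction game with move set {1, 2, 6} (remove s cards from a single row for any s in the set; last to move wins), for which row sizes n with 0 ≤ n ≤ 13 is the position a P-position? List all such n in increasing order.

0, 3, 7, 10

Build the Grundy sequence with g(k) = mex{g(k−s) : s ∈ {1, 2, 6}, s ≤ k}:
k:     0  1  2  3  4  5  6  7  8  9 10 11 12 13
g(k):  0  1  2  0  1  2  3  0  1  2  0  1  2  3
The P-positions (g = 0) in 0..13 are 0, 3, 7, 10.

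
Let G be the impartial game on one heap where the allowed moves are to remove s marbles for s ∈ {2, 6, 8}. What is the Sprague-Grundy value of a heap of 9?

2

Grundy values for subtraction set {2, 6, 8}:
k:     0  1  2  3  4  5  6  7  8  9
g(k):  0  0  1  1  0  0  1  1  2  2
So g(9) = 2.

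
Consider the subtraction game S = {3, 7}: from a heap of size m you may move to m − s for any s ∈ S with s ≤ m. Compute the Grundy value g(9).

1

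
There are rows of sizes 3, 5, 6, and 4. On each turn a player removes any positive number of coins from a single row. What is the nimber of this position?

Compute the nim-sum pairwise:
3 ⊕ 5 = 6
6 ⊕ 6 = 0
0 ⊕ 4 = 4

4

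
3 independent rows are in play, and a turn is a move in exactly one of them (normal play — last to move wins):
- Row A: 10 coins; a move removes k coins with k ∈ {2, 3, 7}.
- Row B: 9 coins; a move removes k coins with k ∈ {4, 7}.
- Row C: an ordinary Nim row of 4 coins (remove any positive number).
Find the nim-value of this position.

Grundy values for row A (subtraction set {2, 3, 7}):
k:     0  1  2  3  4  5  6  7  8  9 10
g(k):  0  0  1  1  2  0  0  1  1  2  0
So g(10) = 0.
Build the Grundy sequence for row B with g(k) = mex{g(k−s) : s ∈ {4, 7}, s ≤ k}:
g(0) = mex{} = 0
g(1) = mex{} = 0
g(2) = mex{} = 0
g(3) = mex{} = 0
g(4) = mex{0} = 1
g(5) = mex{0} = 1
g(6) = mex{0} = 1
g(7) = mex{0} = 1
g(8) = mex{0,1} = 2
g(9) = mex{0,1} = 2
So g(9) = 2.
Row C is a plain Nim row of size 4, so its Grundy value is 4.
The value of a disjunctive sum is the nim-sum of the parts.
Combined value = 0 ⊕ 2 ⊕ 4 = 6.

6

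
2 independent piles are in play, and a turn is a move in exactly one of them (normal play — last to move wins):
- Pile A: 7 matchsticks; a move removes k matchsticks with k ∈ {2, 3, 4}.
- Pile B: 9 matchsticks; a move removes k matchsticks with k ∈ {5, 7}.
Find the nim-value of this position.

Grundy values for pile A (subtraction set {2, 3, 4}):
k:     0  1  2  3  4  5  6  7
g(k):  0  0  1  1  2  2  0  0
So g(7) = 0.
Grundy values for pile B (subtraction set {5, 7}):
g(0) = mex{} = 0
g(1) = mex{} = 0
g(2) = mex{} = 0
g(3) = mex{} = 0
g(4) = mex{} = 0
g(5) = mex{0} = 1
g(6) = mex{0} = 1
g(7) = mex{0} = 1
g(8) = mex{0} = 1
g(9) = mex{0} = 1
So g(9) = 1.
By the Sprague-Grundy theorem, the Grundy value of a sum of independent games is the XOR of the component values.
Combined value = 0 XOR 1 = 1.

1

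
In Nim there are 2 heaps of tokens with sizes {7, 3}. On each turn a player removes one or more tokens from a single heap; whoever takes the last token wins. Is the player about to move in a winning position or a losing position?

Nim-sum: 7 ⊕ 3 = 4.
The nim-sum is 4 ≠ 0, so this is an N-position: the player to move can win.

Winning position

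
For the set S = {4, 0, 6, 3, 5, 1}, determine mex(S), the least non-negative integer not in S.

2

The values 0, 1 are all present; 2 is the first non-negative integer missing from the set.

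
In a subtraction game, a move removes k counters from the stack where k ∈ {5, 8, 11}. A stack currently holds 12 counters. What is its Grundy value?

2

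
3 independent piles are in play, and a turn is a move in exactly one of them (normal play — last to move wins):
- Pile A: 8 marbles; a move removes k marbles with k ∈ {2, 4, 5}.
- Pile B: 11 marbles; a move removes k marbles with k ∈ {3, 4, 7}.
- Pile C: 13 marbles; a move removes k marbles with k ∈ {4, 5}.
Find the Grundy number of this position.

1

Grundy values for pile A (subtraction set {2, 4, 5}):
k:     0  1  2  3  4  5  6  7  8
g(k):  0  0  1  1  2  2  3  0  0
So g(8) = 0.
Build the Grundy sequence for pile B with g(k) = mex{g(k−s) : s ∈ {3, 4, 7}, s ≤ k}:
k:     0  1  2  3  4  5  6  7  8  9 10 11
g(k):  0  0  0  1  1  1  2  2  2  3  0  0
So g(11) = 0.
For pile C, compute g(0), g(1), … with moves {4, 5}:
g(0) = mex{} = 0
g(1) = mex{} = 0
g(2) = mex{} = 0
g(3) = mex{} = 0
g(4) = mex{0} = 1
g(5) = mex{0} = 1
g(6) = mex{0} = 1
g(7) = mex{0} = 1
g(8) = mex{0,1} = 2
g(9) = mex{1} = 0
g(10) = mex{1} = 0
g(11) = mex{1} = 0
g(12) = mex{1,2} = 0
g(13) = mex{0,2} = 1
So g(13) = 1.
The value of a disjunctive sum is the nim-sum of the parts.
Combined value = 0 XOR 0 XOR 1 = 1.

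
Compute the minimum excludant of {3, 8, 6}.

0

0 is not in the set, so the mex is 0.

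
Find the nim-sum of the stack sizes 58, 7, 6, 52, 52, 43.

In binary:
  111010  (58)
  000111  (7)
  000110  (6)
  110100  (52)
  110100  (52)
  101011  (43)
  ------
  010000  (16)

16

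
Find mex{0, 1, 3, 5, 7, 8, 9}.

2

The values 0, 1 are all present; 2 is the first non-negative integer missing from the set.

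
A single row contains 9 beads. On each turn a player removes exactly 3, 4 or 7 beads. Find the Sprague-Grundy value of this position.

3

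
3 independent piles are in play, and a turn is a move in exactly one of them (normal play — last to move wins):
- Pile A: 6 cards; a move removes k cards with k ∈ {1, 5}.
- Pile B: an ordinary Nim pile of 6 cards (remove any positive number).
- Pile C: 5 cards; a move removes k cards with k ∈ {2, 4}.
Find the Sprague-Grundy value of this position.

Grundy values for pile A (subtraction set {1, 5}):
k:     0  1  2  3  4  5  6
g(k):  0  1  0  1  0  1  0
So g(6) = 0.
Pile B is a plain Nim pile of size 6, so its Grundy value is 6.
For pile C, compute g(0), g(1), … with moves {2, 4}:
g(0) = mex{} = 0
g(1) = mex{} = 0
g(2) = mex{0} = 1
g(3) = mex{0} = 1
g(4) = mex{0,1} = 2
g(5) = mex{0,1} = 2
So g(5) = 2.
By the Sprague-Grundy theorem, the Grundy value of a sum of independent games is the XOR of the component values.
Combined value = 0 ⊕ 6 ⊕ 2 = 4.

4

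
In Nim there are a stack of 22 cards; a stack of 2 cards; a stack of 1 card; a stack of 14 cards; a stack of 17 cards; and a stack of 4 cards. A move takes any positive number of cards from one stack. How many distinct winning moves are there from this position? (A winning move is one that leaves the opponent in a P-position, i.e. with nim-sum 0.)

Nim-sum: 22 ⊕ 2 ⊕ 1 ⊕ 14 ⊕ 17 ⊕ 4 = 14.
The overall nim-sum is X = 14. A stack of size p has a winning move iff p XOR X < p (reduce it to p XOR X).
  22: 22 XOR 14 = 24 ≥ 22 — no move.
  2: 2 XOR 14 = 12 ≥ 2 — no move.
  1: 1 XOR 14 = 15 ≥ 1 — no move.
  14: 14 XOR 14 = 0 < 14 — winning move (to 0).
  17: 17 XOR 14 = 31 ≥ 17 — no move.
  4: 4 XOR 14 = 10 ≥ 4 — no move.
That gives 1 winning move.

1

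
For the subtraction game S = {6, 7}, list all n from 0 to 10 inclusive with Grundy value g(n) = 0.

0, 1, 2, 3, 4, 5

Grundy values for subtraction set {6, 7}:
g(0) = mex{} = 0
g(1) = mex{} = 0
g(2) = mex{} = 0
g(3) = mex{} = 0
g(4) = mex{} = 0
g(5) = mex{} = 0
g(6) = mex{0} = 1
g(7) = mex{0} = 1
g(8) = mex{0} = 1
g(9) = mex{0} = 1
g(10) = mex{0} = 1
The P-positions (g = 0) in 0..10 are 0, 1, 2, 3, 4, 5.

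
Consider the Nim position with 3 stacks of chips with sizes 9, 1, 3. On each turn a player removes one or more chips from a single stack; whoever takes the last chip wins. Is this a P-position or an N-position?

In binary:
  1001  (9)
  0001  (1)
  0011  (3)
  ----
  1011  (11)
The nim-sum is 11 ≠ 0, so this is an N-position: the player to move can win.

N-position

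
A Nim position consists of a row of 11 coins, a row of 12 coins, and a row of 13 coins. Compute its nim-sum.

Compute the nim-sum pairwise:
11 XOR 12 = 7
7 XOR 13 = 10

10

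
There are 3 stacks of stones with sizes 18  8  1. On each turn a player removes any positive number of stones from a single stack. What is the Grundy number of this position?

27

Compute the nim-sum pairwise:
18 ^ 8 = 26
26 ^ 1 = 27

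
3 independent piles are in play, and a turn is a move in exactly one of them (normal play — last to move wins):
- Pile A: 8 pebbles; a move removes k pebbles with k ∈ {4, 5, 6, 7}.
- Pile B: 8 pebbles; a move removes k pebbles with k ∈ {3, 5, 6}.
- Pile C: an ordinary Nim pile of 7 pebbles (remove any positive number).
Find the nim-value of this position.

7

Grundy values for pile A (subtraction set {4, 5, 6, 7}):
k:     0  1  2  3  4  5  6  7  8
g(k):  0  0  0  0  1  1  1  1  2
So g(8) = 2.
Build the Grundy sequence for pile B with g(k) = mex{g(k−s) : s ∈ {3, 5, 6}, s ≤ k}:
k:     0  1  2  3  4  5  6  7  8
g(k):  0  0  0  1  1  1  2  2  2
So g(8) = 2.
Pile C is a plain Nim pile of size 7, so its Grundy value is 7.
By the Sprague-Grundy theorem, the Grundy value of a sum of independent games is the XOR of the component values.
Combined value = 2 XOR 2 XOR 7 = 7.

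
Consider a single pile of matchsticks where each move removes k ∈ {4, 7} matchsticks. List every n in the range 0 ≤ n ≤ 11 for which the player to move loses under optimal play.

0, 1, 2, 3, 11

Compute g(0), g(1), … for moves {4, 7}:
k:     0  1  2  3  4  5  6  7  8  9 10 11
g(k):  0  0  0  0  1  1  1  1  2  2  2  0
The P-positions (g = 0) in 0..11 are 0, 1, 2, 3, 11.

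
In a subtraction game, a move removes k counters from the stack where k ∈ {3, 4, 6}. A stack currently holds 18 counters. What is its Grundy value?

Build the Grundy sequence with g(k) = mex{g(k−s) : s ∈ {3, 4, 6}, s ≤ k}:
k:     0  1  2  3  4  5  6  7  8  9 10 11 12 13 14 15 16 17 18
g(k):  0  0  0  1  1  1  2  2  2  0  0  0  1  1  1  2  2  2  0
So g(18) = 0.

0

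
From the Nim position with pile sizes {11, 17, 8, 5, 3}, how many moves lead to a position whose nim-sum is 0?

Nim-sum: 11 XOR 17 XOR 8 XOR 5 XOR 3 = 20.
The overall nim-sum is X = 20. A pile of size p has a winning move iff p XOR X < p (reduce it to p XOR X).
  11: 11 XOR 20 = 31 ≥ 11 — no move.
  17: 17 XOR 20 = 5 < 17 — winning move (to 5).
  8: 8 XOR 20 = 28 ≥ 8 — no move.
  5: 5 XOR 20 = 17 ≥ 5 — no move.
  3: 3 XOR 20 = 23 ≥ 3 — no move.
That gives 1 winning move.

1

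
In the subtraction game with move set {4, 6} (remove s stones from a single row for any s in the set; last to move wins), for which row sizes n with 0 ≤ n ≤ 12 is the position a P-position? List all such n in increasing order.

Grundy values for subtraction set {4, 6}:
k:     0  1  2  3  4  5  6  7  8  9 10 11 12
g(k):  0  0  0  0  1  1  1  1  2  2  0  0  0
The P-positions (g = 0) in 0..12 are 0, 1, 2, 3, 10, 11, 12.

0, 1, 2, 3, 10, 11, 12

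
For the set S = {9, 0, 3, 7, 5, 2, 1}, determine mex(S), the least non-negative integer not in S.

The values 0, 1, 2, 3 are all present; 4 is the first non-negative integer missing from the set.

4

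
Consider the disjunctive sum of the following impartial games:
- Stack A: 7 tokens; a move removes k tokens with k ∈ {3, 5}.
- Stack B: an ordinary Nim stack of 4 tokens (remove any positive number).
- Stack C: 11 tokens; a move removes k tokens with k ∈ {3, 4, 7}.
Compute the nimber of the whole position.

For stack A, compute g(0), g(1), … with moves {3, 5}:
k:     0  1  2  3  4  5  6  7
g(k):  0  0  0  1  1  1  2  2
So g(7) = 2.
Stack B is a plain Nim stack of size 4, so its Grundy value is 4.
For stack C, compute g(0), g(1), … with moves {3, 4, 7}:
k:     0  1  2  3  4  5  6  7  8  9 10 11
g(k):  0  0  0  1  1  1  2  2  2  3  0  0
So g(11) = 0.
The value of a disjunctive sum is the nim-sum of the parts.
Combined value = 2 XOR 4 XOR 0 = 6.

6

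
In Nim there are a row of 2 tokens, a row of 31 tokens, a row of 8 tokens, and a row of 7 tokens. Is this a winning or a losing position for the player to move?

Winning position

In binary:
  00010  (2)
  11111  (31)
  01000  (8)
  00111  (7)
  -----
  10010  (18)
The nim-sum is 18 ≠ 0, so this is an N-position: the player to move can win.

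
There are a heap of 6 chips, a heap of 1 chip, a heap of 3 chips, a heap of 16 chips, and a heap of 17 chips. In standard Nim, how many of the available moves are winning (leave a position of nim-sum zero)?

Compute the nim-sum pairwise:
6 ^ 1 = 7
7 ^ 3 = 4
4 ^ 16 = 20
20 ^ 17 = 5
The overall nim-sum is X = 5. A heap of size p has a winning move iff p XOR X < p (reduce it to p XOR X).
  6: 6 XOR 5 = 3 < 6 — winning move (to 3).
  1: 1 XOR 5 = 4 ≥ 1 — no move.
  3: 3 XOR 5 = 6 ≥ 3 — no move.
  16: 16 XOR 5 = 21 ≥ 16 — no move.
  17: 17 XOR 5 = 20 ≥ 17 — no move.
That gives 1 winning move.

1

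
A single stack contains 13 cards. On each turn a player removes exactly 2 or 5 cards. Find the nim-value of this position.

1

Grundy values for subtraction set {2, 5}:
k:     0  1  2  3  4  5  6  7  8  9 10 11 12 13
g(k):  0  0  1  1  0  2  1  0  0  1  1  0  2  1
So g(13) = 1.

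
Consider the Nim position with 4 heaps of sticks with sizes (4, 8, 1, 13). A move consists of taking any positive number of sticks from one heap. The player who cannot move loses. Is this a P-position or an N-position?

In binary:
  0100  (4)
  1000  (8)
  0001  (1)
  1101  (13)
  ----
  0000  (0)
The nim-sum is 0, so this is a P-position: the player to move is in a losing position under optimal play.

P-position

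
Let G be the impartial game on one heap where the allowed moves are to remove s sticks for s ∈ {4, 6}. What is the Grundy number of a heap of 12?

0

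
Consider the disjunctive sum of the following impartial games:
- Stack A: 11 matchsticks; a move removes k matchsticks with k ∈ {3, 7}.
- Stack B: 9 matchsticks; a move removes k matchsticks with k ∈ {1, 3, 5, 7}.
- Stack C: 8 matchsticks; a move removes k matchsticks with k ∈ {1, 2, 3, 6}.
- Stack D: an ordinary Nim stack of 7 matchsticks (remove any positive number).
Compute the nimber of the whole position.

6

For stack A, compute g(0), g(1), … with moves {3, 7}:
g(0) = mex{} = 0
g(1) = mex{} = 0
g(2) = mex{} = 0
g(3) = mex{0} = 1
g(4) = mex{0} = 1
g(5) = mex{0} = 1
g(6) = mex{1} = 0
g(7) = mex{0,1} = 2
g(8) = mex{0,1} = 2
g(9) = mex{0} = 1
g(10) = mex{1,2} = 0
g(11) = mex{1,2} = 0
So g(11) = 0.
Grundy values for stack B (subtraction set {1, 3, 5, 7}):
k:     0  1  2  3  4  5  6  7  8  9
g(k):  0  1  0  1  0  1  0  1  0  1
So g(9) = 1.
Build the Grundy sequence for stack C with g(k) = mex{g(k−s) : s ∈ {1, 2, 3, 6}, s ≤ k}:
g(0) = mex{} = 0
g(1) = mex{0} = 1
g(2) = mex{0,1} = 2
g(3) = mex{0,1,2} = 3
g(4) = mex{1,2,3} = 0
g(5) = mex{0,2,3} = 1
g(6) = mex{0,1,3} = 2
g(7) = mex{0,1,2} = 3
g(8) = mex{1,2,3} = 0
So g(8) = 0.
Stack D is a plain Nim stack of size 7, so its Grundy value is 7.
By the Sprague-Grundy theorem, the Grundy value of a sum of independent games is the XOR of the component values.
Combined value = 0 XOR 1 XOR 0 XOR 7 = 6.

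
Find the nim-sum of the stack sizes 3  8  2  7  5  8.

Nim-sum: 3 ^ 8 ^ 2 ^ 7 ^ 5 ^ 8 = 3.

3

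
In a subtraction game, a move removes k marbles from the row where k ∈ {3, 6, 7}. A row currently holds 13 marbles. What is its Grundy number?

Grundy values for subtraction set {3, 6, 7}:
g(0) = mex{} = 0
g(1) = mex{} = 0
g(2) = mex{} = 0
g(3) = mex{0} = 1
g(4) = mex{0} = 1
g(5) = mex{0} = 1
g(6) = mex{0,1} = 2
g(7) = mex{0,1} = 2
g(8) = mex{0,1} = 2
g(9) = mex{0,1,2} = 3
g(10) = mex{1,2} = 0
g(11) = mex{1,2} = 0
g(12) = mex{1,2,3} = 0
g(13) = mex{0,2} = 1
So g(13) = 1.

1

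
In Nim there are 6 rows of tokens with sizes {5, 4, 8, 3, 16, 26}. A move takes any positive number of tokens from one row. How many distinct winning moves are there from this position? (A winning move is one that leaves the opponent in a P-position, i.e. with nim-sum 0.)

0

Compute the nim-sum pairwise:
5 ⊕ 4 = 1
1 ⊕ 8 = 9
9 ⊕ 3 = 10
10 ⊕ 16 = 26
26 ⊕ 26 = 0
The nim-sum is already 0, so every move leaves a nonzero nim-sum — there are no winning moves.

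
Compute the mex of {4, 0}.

1

0 is in the set but 1 is not, so the mex is 1.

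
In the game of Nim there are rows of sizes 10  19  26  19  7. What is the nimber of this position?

Write each in binary and XOR column by column:
  01010  (10)
  10011  (19)
  11010  (26)
  10011  (19)
  00111  (7)
  -----
  10111  (23)

23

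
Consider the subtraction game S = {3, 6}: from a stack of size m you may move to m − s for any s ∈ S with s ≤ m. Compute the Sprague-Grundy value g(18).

0

Compute g(0), g(1), … for moves {3, 6}:
k:     0  1  2  3  4  5  6  7  8  9 10 11 12 13 14 15 16 17 18
g(k):  0  0  0  1  1  1  2  2  2  0  0  0  1  1  1  2  2  2  0
So g(18) = 0.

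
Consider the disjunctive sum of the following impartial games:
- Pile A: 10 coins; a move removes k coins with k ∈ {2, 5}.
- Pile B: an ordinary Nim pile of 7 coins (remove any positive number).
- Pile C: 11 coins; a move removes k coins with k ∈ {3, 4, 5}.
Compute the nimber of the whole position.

Grundy values for pile A (subtraction set {2, 5}):
g(0) = mex{} = 0
g(1) = mex{} = 0
g(2) = mex{0} = 1
g(3) = mex{0} = 1
g(4) = mex{1} = 0
g(5) = mex{0,1} = 2
g(6) = mex{0} = 1
g(7) = mex{1,2} = 0
g(8) = mex{1} = 0
g(9) = mex{0} = 1
g(10) = mex{0,2} = 1
So g(10) = 1.
Pile B is a plain Nim pile of size 7, so its Grundy value is 7.
Build the Grundy sequence for pile C with g(k) = mex{g(k−s) : s ∈ {3, 4, 5}, s ≤ k}:
g(0) = mex{} = 0
g(1) = mex{} = 0
g(2) = mex{} = 0
g(3) = mex{0} = 1
g(4) = mex{0} = 1
g(5) = mex{0} = 1
g(6) = mex{0,1} = 2
g(7) = mex{0,1} = 2
g(8) = mex{1} = 0
g(9) = mex{1,2} = 0
g(10) = mex{1,2} = 0
g(11) = mex{0,2} = 1
So g(11) = 1.
By the Sprague-Grundy theorem, the Grundy value of a sum of independent games is the XOR of the component values.
Combined value = 1 ⊕ 7 ⊕ 1 = 7.

7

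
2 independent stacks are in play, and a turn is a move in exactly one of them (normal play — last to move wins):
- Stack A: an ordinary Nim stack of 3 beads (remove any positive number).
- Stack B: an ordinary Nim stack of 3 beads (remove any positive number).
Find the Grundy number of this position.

0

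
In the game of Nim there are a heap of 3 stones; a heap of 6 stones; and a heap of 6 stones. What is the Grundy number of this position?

Bitwise XOR of the heap sizes:
  011  (3)
  110  (6)
  110  (6)
  ---
  011  (3)

3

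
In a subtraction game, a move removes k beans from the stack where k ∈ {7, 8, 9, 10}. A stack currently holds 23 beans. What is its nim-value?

Build the Grundy sequence with g(k) = mex{g(k−s) : s ∈ {7, 8, 9, 10}, s ≤ k}:
k:     0  1  2  3  4  5  6  7  8  9 10 11 12 13 14 15 16 17 18 19 20 21 22 23
g(k):  0  0  0  0  0  0  0  1  1  1  1  1  1  1  2  2  2  0  0  0  0  0  0  0
So g(23) = 0.

0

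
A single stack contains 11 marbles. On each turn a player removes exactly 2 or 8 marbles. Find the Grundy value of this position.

Grundy values for subtraction set {2, 8}:
k:     0  1  2  3  4  5  6  7  8  9 10 11
g(k):  0  0  1  1  0  0  1  1  2  2  0  0
So g(11) = 0.

0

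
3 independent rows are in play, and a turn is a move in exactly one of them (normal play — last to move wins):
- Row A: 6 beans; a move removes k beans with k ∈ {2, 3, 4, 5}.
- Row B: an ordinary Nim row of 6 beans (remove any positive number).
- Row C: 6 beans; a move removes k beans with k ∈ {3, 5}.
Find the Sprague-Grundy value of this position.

7

Build the Grundy sequence for row A with g(k) = mex{g(k−s) : s ∈ {2, 3, 4, 5}, s ≤ k}:
k:     0  1  2  3  4  5  6
g(k):  0  0  1  1  2  2  3
So g(6) = 3.
Row B is a plain Nim row of size 6, so its Grundy value is 6.
For row C, compute g(0), g(1), … with moves {3, 5}:
g(0) = mex{} = 0
g(1) = mex{} = 0
g(2) = mex{} = 0
g(3) = mex{0} = 1
g(4) = mex{0} = 1
g(5) = mex{0} = 1
g(6) = mex{0,1} = 2
So g(6) = 2.
The value of a disjunctive sum is the nim-sum of the parts.
Combined value = 3 ⊕ 6 ⊕ 2 = 7.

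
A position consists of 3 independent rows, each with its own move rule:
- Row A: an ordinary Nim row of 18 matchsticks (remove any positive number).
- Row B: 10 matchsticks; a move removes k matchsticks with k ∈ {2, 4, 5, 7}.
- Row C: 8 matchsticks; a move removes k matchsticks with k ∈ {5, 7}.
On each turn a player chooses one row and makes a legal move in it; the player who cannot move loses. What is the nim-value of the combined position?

19

Row A is a plain Nim row of size 18, so its Grundy value is 18.
For row B, compute g(0), g(1), … with moves {2, 4, 5, 7}:
g(0) = mex{} = 0
g(1) = mex{} = 0
g(2) = mex{0} = 1
g(3) = mex{0} = 1
g(4) = mex{0,1} = 2
g(5) = mex{0,1} = 2
g(6) = mex{0,1,2} = 3
g(7) = mex{0,1,2} = 3
g(8) = mex{0,1,2,3} = 4
g(9) = mex{1,2,3} = 0
g(10) = mex{1,2,3,4} = 0
So g(10) = 0.
Build the Grundy sequence for row C with g(k) = mex{g(k−s) : s ∈ {5, 7}, s ≤ k}:
g(0) = mex{} = 0
g(1) = mex{} = 0
g(2) = mex{} = 0
g(3) = mex{} = 0
g(4) = mex{} = 0
g(5) = mex{0} = 1
g(6) = mex{0} = 1
g(7) = mex{0} = 1
g(8) = mex{0} = 1
So g(8) = 1.
By the Sprague-Grundy theorem, the Grundy value of a sum of independent games is the XOR of the component values.
Combined value = 18 XOR 0 XOR 1 = 19.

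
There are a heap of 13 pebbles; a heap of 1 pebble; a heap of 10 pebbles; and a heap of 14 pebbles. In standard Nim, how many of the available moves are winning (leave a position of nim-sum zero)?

Nim-sum: 13 ^ 1 ^ 10 ^ 14 = 8.
The overall nim-sum is X = 8. A heap of size p has a winning move iff p XOR X < p (reduce it to p XOR X).
  13: 13 XOR 8 = 5 < 13 — winning move (to 5).
  1: 1 XOR 8 = 9 ≥ 1 — no move.
  10: 10 XOR 8 = 2 < 10 — winning move (to 2).
  14: 14 XOR 8 = 6 < 14 — winning move (to 6).
That gives 3 winning moves.

3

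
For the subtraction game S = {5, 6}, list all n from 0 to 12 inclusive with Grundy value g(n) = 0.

Compute g(0), g(1), … for moves {5, 6}:
k:     0  1  2  3  4  5  6  7  8  9 10 11 12
g(k):  0  0  0  0  0  1  1  1  1  1  2  0  0
The P-positions (g = 0) in 0..12 are 0, 1, 2, 3, 4, 11, 12.

0, 1, 2, 3, 4, 11, 12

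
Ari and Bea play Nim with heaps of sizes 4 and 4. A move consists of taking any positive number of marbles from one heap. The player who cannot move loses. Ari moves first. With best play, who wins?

Bea wins

Compute the nim-sum pairwise:
4 XOR 4 = 0
The nim-sum is 0, so this is a P-position: the player to move is in a losing position under optimal play; Ari is about to move from it and so loses — Bea wins.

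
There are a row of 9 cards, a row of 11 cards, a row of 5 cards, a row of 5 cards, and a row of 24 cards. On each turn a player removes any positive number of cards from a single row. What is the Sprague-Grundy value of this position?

26

Write each in binary and XOR column by column:
  01001  (9)
  01011  (11)
  00101  (5)
  00101  (5)
  11000  (24)
  -----
  11010  (26)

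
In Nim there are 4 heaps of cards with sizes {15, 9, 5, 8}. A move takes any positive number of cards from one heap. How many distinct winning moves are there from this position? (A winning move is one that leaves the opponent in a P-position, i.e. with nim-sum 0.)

3

Bitwise XOR of the heap sizes:
  1111  (15)
  1001  (9)
  0101  (5)
  1000  (8)
  ----
  1011  (11)
The overall nim-sum is X = 11. A heap of size p has a winning move iff p XOR X < p (reduce it to p XOR X).
  15: 15 XOR 11 = 4 < 15 — winning move (to 4).
  9: 9 XOR 11 = 2 < 9 — winning move (to 2).
  5: 5 XOR 11 = 14 ≥ 5 — no move.
  8: 8 XOR 11 = 3 < 8 — winning move (to 3).
That gives 3 winning moves.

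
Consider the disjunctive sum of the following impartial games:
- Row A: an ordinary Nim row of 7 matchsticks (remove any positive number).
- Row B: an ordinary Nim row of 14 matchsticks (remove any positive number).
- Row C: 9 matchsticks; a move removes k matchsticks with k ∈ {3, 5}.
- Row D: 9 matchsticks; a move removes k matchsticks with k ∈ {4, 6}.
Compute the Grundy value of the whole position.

11

Row A is a plain Nim row of size 7, so its Grundy value is 7.
Row B is a plain Nim row of size 14, so its Grundy value is 14.
Grundy values for row C (subtraction set {3, 5}):
k:     0  1  2  3  4  5  6  7  8  9
g(k):  0  0  0  1  1  1  2  2  0  0
So g(9) = 0.
Grundy values for row D (subtraction set {4, 6}):
k:     0  1  2  3  4  5  6  7  8  9
g(k):  0  0  0  0  1  1  1  1  2  2
So g(9) = 2.
By the Sprague-Grundy theorem, the Grundy value of a sum of independent games is the XOR of the component values.
Combined value = 7 XOR 14 XOR 0 XOR 2 = 11.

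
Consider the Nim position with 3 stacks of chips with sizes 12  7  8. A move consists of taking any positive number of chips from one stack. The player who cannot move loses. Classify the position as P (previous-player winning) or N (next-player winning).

N-position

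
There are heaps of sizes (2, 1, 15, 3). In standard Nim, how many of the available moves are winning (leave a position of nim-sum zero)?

Nim-sum: 2 ^ 1 ^ 15 ^ 3 = 15.
The overall nim-sum is X = 15. A heap of size p has a winning move iff p XOR X < p (reduce it to p XOR X).
  2: 2 XOR 15 = 13 ≥ 2 — no move.
  1: 1 XOR 15 = 14 ≥ 1 — no move.
  15: 15 XOR 15 = 0 < 15 — winning move (to 0).
  3: 3 XOR 15 = 12 ≥ 3 — no move.
That gives 1 winning move.

1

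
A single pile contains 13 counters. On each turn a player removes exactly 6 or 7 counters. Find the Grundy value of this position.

0

Build the Grundy sequence with g(k) = mex{g(k−s) : s ∈ {6, 7}, s ≤ k}:
k:     0  1  2  3  4  5  6  7  8  9 10 11 12 13
g(k):  0  0  0  0  0  0  1  1  1  1  1  1  2  0
So g(13) = 0.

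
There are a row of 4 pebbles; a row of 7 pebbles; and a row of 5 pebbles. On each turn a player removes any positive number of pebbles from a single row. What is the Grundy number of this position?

6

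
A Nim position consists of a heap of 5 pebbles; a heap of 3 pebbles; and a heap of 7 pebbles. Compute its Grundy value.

1

In binary:
  101  (5)
  011  (3)
  111  (7)
  ---
  001  (1)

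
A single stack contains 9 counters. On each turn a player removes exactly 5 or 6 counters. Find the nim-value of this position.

Compute g(0), g(1), … for moves {5, 6}:
g(0) = mex{} = 0
g(1) = mex{} = 0
g(2) = mex{} = 0
g(3) = mex{} = 0
g(4) = mex{} = 0
g(5) = mex{0} = 1
g(6) = mex{0} = 1
g(7) = mex{0} = 1
g(8) = mex{0} = 1
g(9) = mex{0} = 1
So g(9) = 1.

1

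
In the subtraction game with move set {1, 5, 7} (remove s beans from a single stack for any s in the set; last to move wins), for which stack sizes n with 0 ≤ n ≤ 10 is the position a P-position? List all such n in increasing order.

0, 2, 4, 6, 8, 10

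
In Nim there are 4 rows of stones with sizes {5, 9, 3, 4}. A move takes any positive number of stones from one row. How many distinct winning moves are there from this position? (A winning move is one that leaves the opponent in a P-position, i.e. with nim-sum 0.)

Compute the nim-sum pairwise:
5 XOR 9 = 12
12 XOR 3 = 15
15 XOR 4 = 11
The overall nim-sum is X = 11. A row of size p has a winning move iff p XOR X < p (reduce it to p XOR X).
  5: 5 XOR 11 = 14 ≥ 5 — no move.
  9: 9 XOR 11 = 2 < 9 — winning move (to 2).
  3: 3 XOR 11 = 8 ≥ 3 — no move.
  4: 4 XOR 11 = 15 ≥ 4 — no move.
That gives 1 winning move.

1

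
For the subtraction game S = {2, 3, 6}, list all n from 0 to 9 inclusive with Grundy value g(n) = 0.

0, 1, 5, 9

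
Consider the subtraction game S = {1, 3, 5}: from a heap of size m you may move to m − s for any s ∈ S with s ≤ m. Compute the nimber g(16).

0

Compute g(0), g(1), … for moves {1, 3, 5}:
k:     0  1  2  3  4  5  6  7  8  9 10 11 12 13 14 15 16
g(k):  0  1  0  1  0  1  0  1  0  1  0  1  0  1  0  1  0
So g(16) = 0.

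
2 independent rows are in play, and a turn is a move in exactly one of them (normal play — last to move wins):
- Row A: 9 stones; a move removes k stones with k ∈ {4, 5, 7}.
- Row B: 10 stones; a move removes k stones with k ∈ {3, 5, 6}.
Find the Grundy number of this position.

2

Grundy values for row A (subtraction set {4, 5, 7}):
k:     0  1  2  3  4  5  6  7  8  9
g(k):  0  0  0  0  1  1  1  1  2  2
So g(9) = 2.
Build the Grundy sequence for row B with g(k) = mex{g(k−s) : s ∈ {3, 5, 6}, s ≤ k}:
k:     0  1  2  3  4  5  6  7  8  9 10
g(k):  0  0  0  1  1  1  2  2  2  0  0
So g(10) = 0.
The value of a disjunctive sum is the nim-sum of the parts.
Combined value = 2 ⊕ 0 = 2.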